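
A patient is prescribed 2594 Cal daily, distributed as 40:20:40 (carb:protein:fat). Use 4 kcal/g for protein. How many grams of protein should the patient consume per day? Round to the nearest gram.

130 g/day

Protein energy = 20% × 2594 = 518.8 kcal.
At 4 kcal/g: 518.8 ÷ 4 = 129.7 g.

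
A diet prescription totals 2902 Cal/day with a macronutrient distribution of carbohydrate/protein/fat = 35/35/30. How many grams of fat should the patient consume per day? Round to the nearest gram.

Fat energy = 30% × 2902 = 870.6 kcal.
At 9 kcal/g: 870.6 ÷ 9 = 96.7333 g.

97 g/day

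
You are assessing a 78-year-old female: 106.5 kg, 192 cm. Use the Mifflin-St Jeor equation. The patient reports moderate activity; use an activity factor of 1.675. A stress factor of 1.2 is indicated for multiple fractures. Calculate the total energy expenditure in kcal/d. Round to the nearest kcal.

Mifflin-St Jeor (female): BMR = 10(106.5) + 6.25(192) − 5(78) − 161 = 1065 + 1200 − 390 − 161 = 1714 kcal/day.
TEE = BMR × activity factor = 1714 × 1.675 = 2870.95 kcal/day.
Apply stress factor: 2870.95 × 1.2 = 3445.14 kcal/day.

3445 kcal/d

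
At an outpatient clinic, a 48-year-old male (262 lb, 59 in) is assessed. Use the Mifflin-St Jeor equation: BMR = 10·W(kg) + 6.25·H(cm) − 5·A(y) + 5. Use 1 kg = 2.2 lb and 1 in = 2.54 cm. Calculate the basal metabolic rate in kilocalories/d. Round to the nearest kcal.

1893 kilocalories/d

Convert to metric: weight = 262 ÷ 2.2 = 119.0909 kg; height = 59 × 2.54 = 149.86 cm.
Mifflin-St Jeor (male): BMR = 10(119.0909) + 6.25(149.86) − 5(48) + 5 = 1190.9091 + 936.625 − 240 + 5 = 1892.5341 kcal/day.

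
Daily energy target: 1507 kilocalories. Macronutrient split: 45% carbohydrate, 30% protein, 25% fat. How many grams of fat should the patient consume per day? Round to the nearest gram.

Fat energy = 25% × 1507 = 376.75 kcal.
At 9 kcal/g: 376.75 ÷ 9 = 41.8611 g.

42 g/day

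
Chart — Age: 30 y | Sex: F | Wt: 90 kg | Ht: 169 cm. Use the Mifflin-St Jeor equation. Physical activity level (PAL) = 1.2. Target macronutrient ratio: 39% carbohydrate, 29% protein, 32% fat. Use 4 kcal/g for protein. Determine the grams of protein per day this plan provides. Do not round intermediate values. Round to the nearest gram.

143 g/day

Mifflin-St Jeor (female): BMR = 10(90) + 6.25(169) − 5(30) − 161 = 900 + 1056.25 − 150 − 161 = 1645.25 kcal/day.
TEE = 1645.25 × 1.2 = 1974.3 kcal/day.
Protein energy = 29% × 1974.3 = 572.547 kcal.
Protein = 572.547 ÷ 4 kcal/g = 143.1368 g.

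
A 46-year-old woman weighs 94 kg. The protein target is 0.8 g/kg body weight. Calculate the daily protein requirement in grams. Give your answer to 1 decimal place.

Protein = 0.8 g/kg × 94 kg = 75.2 g/day.

75.2 g/day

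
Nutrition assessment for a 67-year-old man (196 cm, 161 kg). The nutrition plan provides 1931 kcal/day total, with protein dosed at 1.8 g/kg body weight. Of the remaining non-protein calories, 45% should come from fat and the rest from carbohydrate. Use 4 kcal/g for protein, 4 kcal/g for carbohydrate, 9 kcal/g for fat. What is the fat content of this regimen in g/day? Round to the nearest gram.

Protein = 1.8 × 161 = 289.8 g → 289.8 × 4 = 1159.2 kcal.
Non-protein calories = 1931 − 1159.2 = 771.8 kcal.
Fat: 45% × 771.8 = 347.31 kcal; carbohydrate: 424.49 kcal.
Fat: 347.31 kcal ÷ 9 kcal/g = 38.59 g.

39 g/day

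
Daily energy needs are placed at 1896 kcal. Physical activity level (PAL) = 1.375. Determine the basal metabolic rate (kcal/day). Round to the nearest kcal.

BMR = TEE ÷ activity factor = 1896 ÷ 1.375 = 1378.9091 kcal/day.

1379 kcal/day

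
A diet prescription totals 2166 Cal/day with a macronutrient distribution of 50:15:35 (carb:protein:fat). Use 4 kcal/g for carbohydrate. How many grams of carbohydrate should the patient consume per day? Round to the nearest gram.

271 g/day

Carbohydrate energy = 50% × 2166 = 1083 kcal.
At 4 kcal/g: 1083 ÷ 4 = 270.75 g.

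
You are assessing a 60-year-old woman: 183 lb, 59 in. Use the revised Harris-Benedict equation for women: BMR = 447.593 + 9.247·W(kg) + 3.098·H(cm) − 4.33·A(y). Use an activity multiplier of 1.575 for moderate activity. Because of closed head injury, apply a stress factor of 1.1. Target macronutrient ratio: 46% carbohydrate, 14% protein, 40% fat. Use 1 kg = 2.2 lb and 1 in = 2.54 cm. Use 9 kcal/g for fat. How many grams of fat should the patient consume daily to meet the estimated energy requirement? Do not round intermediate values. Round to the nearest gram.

109 g/day

Convert to metric: weight = 183 ÷ 2.2 = 83.1818 kg; height = 59 × 2.54 = 149.86 cm.
Harris-Benedict: BMR = 447.593 + 9.247(83.1818) + 3.098(149.86) − 4.33(60) = 1421.2416 kcal/day.
TEE = 1421.2416 × 1.575 = 2238.4554 kcal/day.
With stress factor 1.1: 2238.4554 × 1.1 = 2462.301 kcal/day.
Fat energy = 40% × 2462.301 = 984.9204 kcal.
Fat = 984.9204 ÷ 9 kcal/g = 109.4356 g.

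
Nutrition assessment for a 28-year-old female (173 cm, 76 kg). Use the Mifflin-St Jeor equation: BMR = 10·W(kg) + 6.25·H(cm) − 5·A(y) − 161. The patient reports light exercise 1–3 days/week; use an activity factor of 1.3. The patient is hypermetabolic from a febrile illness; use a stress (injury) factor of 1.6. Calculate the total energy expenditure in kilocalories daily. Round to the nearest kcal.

3204 kilocalories daily

Mifflin-St Jeor (female): BMR = 10(76) + 6.25(173) − 5(28) − 161 = 760 + 1081.25 − 140 − 161 = 1540.25 kcal/day.
TEE = BMR × activity factor = 1540.25 × 1.3 = 2002.325 kcal/day.
Apply stress factor: 2002.325 × 1.6 = 3203.72 kcal/day.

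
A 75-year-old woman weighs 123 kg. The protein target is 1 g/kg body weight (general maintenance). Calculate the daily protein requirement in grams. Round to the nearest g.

123 g/day

Protein = 1 g/kg × 123 kg = 123 g/day.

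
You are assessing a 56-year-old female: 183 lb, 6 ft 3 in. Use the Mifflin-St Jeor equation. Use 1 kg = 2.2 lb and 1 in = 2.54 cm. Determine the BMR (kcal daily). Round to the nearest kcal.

Convert to metric: weight = 183 ÷ 2.2 = 83.1818 kg; height = (6×12 + 3) × 2.54 = 75 × 2.54 = 190.5 cm.
Mifflin-St Jeor (female): BMR = 10(83.1818) + 6.25(190.5) − 5(56) − 161 = 831.8182 + 1190.625 − 280 − 161 = 1581.4432 kcal/day.

1581 kcal daily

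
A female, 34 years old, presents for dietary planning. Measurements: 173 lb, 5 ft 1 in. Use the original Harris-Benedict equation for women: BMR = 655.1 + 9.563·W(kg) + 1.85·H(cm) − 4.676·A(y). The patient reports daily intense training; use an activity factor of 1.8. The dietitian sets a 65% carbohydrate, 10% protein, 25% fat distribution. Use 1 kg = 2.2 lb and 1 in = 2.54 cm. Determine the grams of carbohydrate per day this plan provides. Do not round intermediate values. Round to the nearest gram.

449 g/day

Convert to metric: weight = 173 ÷ 2.2 = 78.6364 kg; height = (5×12 + 1) × 2.54 = 61 × 2.54 = 154.94 cm.
Harris-Benedict: BMR = 655.1 + 9.563(78.6364) + 1.85(154.94) − 4.676(34) = 1534.7545 kcal/day.
TEE = 1534.7545 × 1.8 = 2762.5582 kcal/day.
Carbohydrate energy = 65% × 2762.5582 = 1795.6628 kcal.
Carbohydrate = 1795.6628 ÷ 4 kcal/g = 448.9157 g.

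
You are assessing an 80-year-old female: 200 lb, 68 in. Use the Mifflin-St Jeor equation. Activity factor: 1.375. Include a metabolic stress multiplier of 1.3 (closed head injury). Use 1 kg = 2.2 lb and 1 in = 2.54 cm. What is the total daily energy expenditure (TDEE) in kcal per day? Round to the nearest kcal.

2552 kcal per day

Convert to metric: weight = 200 ÷ 2.2 = 90.9091 kg; height = 68 × 2.54 = 172.72 cm.
Mifflin-St Jeor (female): BMR = 10(90.9091) + 6.25(172.72) − 5(80) − 161 = 909.0909 + 1079.5 − 400 − 161 = 1427.5909 kcal/day.
TEE = BMR × activity factor = 1427.5909 × 1.375 = 1962.9375 kcal/day.
Apply stress factor: 1962.9375 × 1.3 = 2551.8188 kcal/day.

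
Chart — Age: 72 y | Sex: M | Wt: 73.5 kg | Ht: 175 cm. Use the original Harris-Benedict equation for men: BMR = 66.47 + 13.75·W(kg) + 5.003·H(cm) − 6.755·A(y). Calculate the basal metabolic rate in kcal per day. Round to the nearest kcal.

1466 kcal per day

Harris-Benedict: BMR = 66.47 + 13.75(73.5) + 5.003(175) − 6.755(72) = 1466.26 kcal/day.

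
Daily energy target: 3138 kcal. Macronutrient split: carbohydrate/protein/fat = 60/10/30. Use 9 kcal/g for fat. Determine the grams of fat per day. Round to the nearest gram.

105 g/day

Fat energy = 30% × 3138 = 941.4 kcal.
At 9 kcal/g: 941.4 ÷ 9 = 104.6 g.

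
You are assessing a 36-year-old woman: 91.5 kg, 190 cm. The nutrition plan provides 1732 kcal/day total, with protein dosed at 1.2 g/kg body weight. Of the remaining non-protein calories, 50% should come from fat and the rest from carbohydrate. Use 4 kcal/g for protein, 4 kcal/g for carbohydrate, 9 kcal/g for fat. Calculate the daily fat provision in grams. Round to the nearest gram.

Protein = 1.2 × 91.5 = 109.8 g → 109.8 × 4 = 439.2 kcal.
Non-protein calories = 1732 − 439.2 = 1292.8 kcal.
Fat: 50% × 1292.8 = 646.4 kcal; carbohydrate: 646.4 kcal.
Fat: 646.4 kcal ÷ 9 kcal/g = 71.8222 g.

72 g/day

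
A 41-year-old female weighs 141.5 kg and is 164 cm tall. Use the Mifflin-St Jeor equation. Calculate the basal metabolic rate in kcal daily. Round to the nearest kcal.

Mifflin-St Jeor (female): BMR = 10(141.5) + 6.25(164) − 5(41) − 161 = 1415 + 1025 − 205 − 161 = 2074 kcal/day.

2074 kcal daily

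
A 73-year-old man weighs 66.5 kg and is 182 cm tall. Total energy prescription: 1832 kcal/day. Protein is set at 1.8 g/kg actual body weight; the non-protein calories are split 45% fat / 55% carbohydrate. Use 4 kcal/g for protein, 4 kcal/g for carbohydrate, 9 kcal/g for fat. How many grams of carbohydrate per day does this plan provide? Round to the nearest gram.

Protein = 1.8 × 66.5 = 119.7 g → 119.7 × 4 = 478.8 kcal.
Non-protein calories = 1832 − 478.8 = 1353.2 kcal.
Fat: 45% × 1353.2 = 608.94 kcal; carbohydrate: 744.26 kcal.
Carbohydrate: 744.26 kcal ÷ 4 kcal/g = 186.065 g.

186 g/day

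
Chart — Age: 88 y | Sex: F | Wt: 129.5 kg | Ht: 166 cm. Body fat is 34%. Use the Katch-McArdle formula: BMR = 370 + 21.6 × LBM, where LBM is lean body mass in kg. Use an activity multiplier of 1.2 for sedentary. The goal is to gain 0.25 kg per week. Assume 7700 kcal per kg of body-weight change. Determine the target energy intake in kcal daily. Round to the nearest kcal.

2934 kcal daily

LBM = 129.5 × (1 − 0.34) = 85.47 kg. Katch-McArdle: BMR = 370 + 21.6 × 85.47 = 2216.152 kcal/day.
TEE = 2216.152 × 1.2 = 2659.3824 kcal/day.
Required daily surplus = 0.25 × 7700 ÷ 7 = 275 kcal/day.
Target intake = 2659.3824 + 275 = 2934.3824 kcal/day.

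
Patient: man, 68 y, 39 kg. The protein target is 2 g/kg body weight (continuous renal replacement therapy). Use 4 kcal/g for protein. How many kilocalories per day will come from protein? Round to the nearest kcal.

312 kcal/day

Protein = 2 g/kg × 39 kg = 78 g/day.
Protein energy = 78 g × 4 kcal/g = 312 kcal/day.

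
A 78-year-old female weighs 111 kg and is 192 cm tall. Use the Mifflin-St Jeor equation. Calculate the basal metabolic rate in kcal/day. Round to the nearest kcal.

1759 kcal/day

Mifflin-St Jeor (female): BMR = 10(111) + 6.25(192) − 5(78) − 161 = 1110 + 1200 − 390 − 161 = 1759 kcal/day.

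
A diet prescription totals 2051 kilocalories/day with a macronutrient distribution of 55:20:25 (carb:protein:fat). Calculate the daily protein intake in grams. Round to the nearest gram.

103 g/day

Protein energy = 20% × 2051 = 410.2 kcal.
At 4 kcal/g: 410.2 ÷ 4 = 102.55 g.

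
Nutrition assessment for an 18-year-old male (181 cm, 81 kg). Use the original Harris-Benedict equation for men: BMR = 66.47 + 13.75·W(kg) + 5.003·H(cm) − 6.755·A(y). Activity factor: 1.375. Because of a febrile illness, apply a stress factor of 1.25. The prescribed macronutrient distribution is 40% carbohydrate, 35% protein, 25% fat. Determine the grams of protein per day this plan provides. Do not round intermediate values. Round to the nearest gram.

Harris-Benedict: BMR = 66.47 + 13.75(81) + 5.003(181) − 6.755(18) = 1964.173 kcal/day.
TEE = 1964.173 × 1.375 = 2700.7379 kcal/day.
With stress factor 1.25: 2700.7379 × 1.25 = 3375.9223 kcal/day.
Protein energy = 35% × 3375.9223 = 1181.5728 kcal.
Protein = 1181.5728 ÷ 4 kcal/g = 295.3932 g.

295 g/day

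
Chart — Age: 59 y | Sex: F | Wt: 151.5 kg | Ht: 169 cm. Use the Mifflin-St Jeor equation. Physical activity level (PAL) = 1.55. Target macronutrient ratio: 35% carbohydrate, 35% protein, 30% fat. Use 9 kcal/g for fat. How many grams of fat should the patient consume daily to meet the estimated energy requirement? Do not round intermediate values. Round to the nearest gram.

Mifflin-St Jeor (female): BMR = 10(151.5) + 6.25(169) − 5(59) − 161 = 1515 + 1056.25 − 295 − 161 = 2115.25 kcal/day.
TEE = 2115.25 × 1.55 = 3278.6375 kcal/day.
Fat energy = 30% × 3278.6375 = 983.5913 kcal.
Fat = 983.5913 ÷ 9 kcal/g = 109.2879 g.

109 g/day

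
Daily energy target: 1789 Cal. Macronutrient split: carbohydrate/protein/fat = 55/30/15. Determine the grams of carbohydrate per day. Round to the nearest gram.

Carbohydrate energy = 55% × 1789 = 983.95 kcal.
At 4 kcal/g: 983.95 ÷ 4 = 245.9875 g.

246 g/day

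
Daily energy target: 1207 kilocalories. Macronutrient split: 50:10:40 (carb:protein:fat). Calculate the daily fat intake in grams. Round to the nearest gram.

54 g/day

Fat energy = 40% × 1207 = 482.8 kcal.
At 9 kcal/g: 482.8 ÷ 9 = 53.6444 g.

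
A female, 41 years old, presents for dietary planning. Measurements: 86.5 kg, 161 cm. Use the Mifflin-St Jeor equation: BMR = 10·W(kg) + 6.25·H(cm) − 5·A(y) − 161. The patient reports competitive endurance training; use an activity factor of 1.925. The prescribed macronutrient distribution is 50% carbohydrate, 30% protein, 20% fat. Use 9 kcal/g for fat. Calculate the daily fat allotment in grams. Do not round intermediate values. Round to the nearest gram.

64 g/day

Mifflin-St Jeor (female): BMR = 10(86.5) + 6.25(161) − 5(41) − 161 = 865 + 1006.25 − 205 − 161 = 1505.25 kcal/day.
TEE = 1505.25 × 1.925 = 2897.6063 kcal/day.
Fat energy = 20% × 2897.6063 = 579.5213 kcal.
Fat = 579.5213 ÷ 9 kcal/g = 64.3913 g.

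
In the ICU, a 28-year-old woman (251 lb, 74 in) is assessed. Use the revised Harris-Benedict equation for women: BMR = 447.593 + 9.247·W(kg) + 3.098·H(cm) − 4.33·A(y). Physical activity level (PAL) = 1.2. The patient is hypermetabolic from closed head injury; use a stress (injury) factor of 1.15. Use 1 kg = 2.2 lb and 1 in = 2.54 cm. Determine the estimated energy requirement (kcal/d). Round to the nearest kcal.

2710 kcal/d

Convert to metric: weight = 251 ÷ 2.2 = 114.0909 kg; height = 74 × 2.54 = 187.96 cm.
Harris-Benedict: BMR = 447.593 + 9.247(114.0909) + 3.098(187.96) − 4.33(28) = 1963.6517 kcal/day.
TEE = BMR × activity factor = 1963.6517 × 1.2 = 2356.3821 kcal/day.
Apply stress factor: 2356.3821 × 1.15 = 2709.8394 kcal/day.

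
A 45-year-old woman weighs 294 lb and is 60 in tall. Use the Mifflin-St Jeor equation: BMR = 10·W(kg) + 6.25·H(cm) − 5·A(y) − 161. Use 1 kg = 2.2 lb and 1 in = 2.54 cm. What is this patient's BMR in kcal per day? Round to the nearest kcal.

Convert to metric: weight = 294 ÷ 2.2 = 133.6364 kg; height = 60 × 2.54 = 152.4 cm.
Mifflin-St Jeor (female): BMR = 10(133.6364) + 6.25(152.4) − 5(45) − 161 = 1336.3636 + 952.5 − 225 − 161 = 1902.8636 kcal/day.

1903 kcal per day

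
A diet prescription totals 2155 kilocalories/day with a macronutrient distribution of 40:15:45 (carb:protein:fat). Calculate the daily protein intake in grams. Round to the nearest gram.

Protein energy = 15% × 2155 = 323.25 kcal.
At 4 kcal/g: 323.25 ÷ 4 = 80.8125 g.

81 g/day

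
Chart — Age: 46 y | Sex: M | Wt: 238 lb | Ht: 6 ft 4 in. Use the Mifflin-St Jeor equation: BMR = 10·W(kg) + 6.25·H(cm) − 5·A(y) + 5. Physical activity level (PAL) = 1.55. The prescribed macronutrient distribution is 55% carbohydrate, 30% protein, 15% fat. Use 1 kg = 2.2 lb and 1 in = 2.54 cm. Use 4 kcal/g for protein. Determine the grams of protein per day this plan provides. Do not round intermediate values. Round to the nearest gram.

240 g/day

Convert to metric: weight = 238 ÷ 2.2 = 108.1818 kg; height = (6×12 + 4) × 2.54 = 76 × 2.54 = 193.04 cm.
Mifflin-St Jeor (male): BMR = 10(108.1818) + 6.25(193.04) − 5(46) + 5 = 1081.8182 + 1206.5 − 230 + 5 = 2063.3182 kcal/day.
TEE = 2063.3182 × 1.55 = 3198.1432 kcal/day.
Protein energy = 30% × 3198.1432 = 959.443 kcal.
Protein = 959.443 ÷ 4 kcal/g = 239.8607 g.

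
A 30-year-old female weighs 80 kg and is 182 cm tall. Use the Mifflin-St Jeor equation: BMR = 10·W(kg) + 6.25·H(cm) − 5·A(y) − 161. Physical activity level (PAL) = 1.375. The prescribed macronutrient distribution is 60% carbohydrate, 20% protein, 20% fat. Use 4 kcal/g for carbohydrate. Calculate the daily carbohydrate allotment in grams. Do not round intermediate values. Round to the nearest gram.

335 g/day

Mifflin-St Jeor (female): BMR = 10(80) + 6.25(182) − 5(30) − 161 = 800 + 1137.5 − 150 − 161 = 1626.5 kcal/day.
TEE = 1626.5 × 1.375 = 2236.4375 kcal/day.
Carbohydrate energy = 60% × 2236.4375 = 1341.8625 kcal.
Carbohydrate = 1341.8625 ÷ 4 kcal/g = 335.4656 g.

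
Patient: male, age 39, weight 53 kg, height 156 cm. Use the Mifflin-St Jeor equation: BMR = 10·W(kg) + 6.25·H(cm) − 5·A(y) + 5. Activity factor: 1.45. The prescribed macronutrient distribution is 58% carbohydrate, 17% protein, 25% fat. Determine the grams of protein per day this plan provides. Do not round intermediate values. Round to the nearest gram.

81 g/day

Mifflin-St Jeor (male): BMR = 10(53) + 6.25(156) − 5(39) + 5 = 530 + 975 − 195 + 5 = 1315 kcal/day.
TEE = 1315 × 1.45 = 1906.75 kcal/day.
Protein energy = 17% × 1906.75 = 324.1475 kcal.
Protein = 324.1475 ÷ 4 kcal/g = 81.0369 g.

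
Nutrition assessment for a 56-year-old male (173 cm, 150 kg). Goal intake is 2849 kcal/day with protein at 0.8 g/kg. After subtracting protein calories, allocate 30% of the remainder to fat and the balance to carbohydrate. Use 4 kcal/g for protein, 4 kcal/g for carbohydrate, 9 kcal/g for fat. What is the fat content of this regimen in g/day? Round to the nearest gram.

Protein = 0.8 × 150 = 120 g → 120 × 4 = 480 kcal.
Non-protein calories = 2849 − 480 = 2369 kcal.
Fat: 30% × 2369 = 710.7 kcal; carbohydrate: 1658.3 kcal.
Fat: 710.7 kcal ÷ 9 kcal/g = 78.9667 g.

79 g/day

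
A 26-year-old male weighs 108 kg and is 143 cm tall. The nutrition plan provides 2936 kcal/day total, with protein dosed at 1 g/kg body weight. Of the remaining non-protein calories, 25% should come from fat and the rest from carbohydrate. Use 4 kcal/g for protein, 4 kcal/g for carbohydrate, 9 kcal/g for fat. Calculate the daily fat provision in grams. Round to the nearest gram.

Protein = 1 × 108 = 108 g → 108 × 4 = 432 kcal.
Non-protein calories = 2936 − 432 = 2504 kcal.
Fat: 25% × 2504 = 626 kcal; carbohydrate: 1878 kcal.
Fat: 626 kcal ÷ 9 kcal/g = 69.5556 g.

70 g/day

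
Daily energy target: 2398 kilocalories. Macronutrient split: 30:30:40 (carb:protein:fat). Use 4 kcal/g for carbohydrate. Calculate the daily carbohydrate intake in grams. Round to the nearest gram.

Carbohydrate energy = 30% × 2398 = 719.4 kcal.
At 4 kcal/g: 719.4 ÷ 4 = 179.85 g.

180 g/day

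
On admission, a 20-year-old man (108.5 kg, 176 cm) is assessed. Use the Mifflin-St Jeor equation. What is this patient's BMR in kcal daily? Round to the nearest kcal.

2090 kcal daily

Mifflin-St Jeor (male): BMR = 10(108.5) + 6.25(176) − 5(20) + 5 = 1085 + 1100 − 100 + 5 = 2090 kcal/day.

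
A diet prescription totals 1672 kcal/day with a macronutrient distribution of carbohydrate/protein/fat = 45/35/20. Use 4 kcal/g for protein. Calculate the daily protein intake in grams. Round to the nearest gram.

146 g/day

Protein energy = 35% × 1672 = 585.2 kcal.
At 4 kcal/g: 585.2 ÷ 4 = 146.3 g.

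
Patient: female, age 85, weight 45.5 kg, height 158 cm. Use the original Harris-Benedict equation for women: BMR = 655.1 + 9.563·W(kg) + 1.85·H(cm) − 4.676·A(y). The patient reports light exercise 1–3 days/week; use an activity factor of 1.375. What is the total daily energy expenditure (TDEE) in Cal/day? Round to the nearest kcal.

1354 Cal/day

Harris-Benedict: BMR = 655.1 + 9.563(45.5) + 1.85(158) − 4.676(85) = 985.0565 kcal/day.
TEE = BMR × activity factor = 985.0565 × 1.375 = 1354.4527 kcal/day.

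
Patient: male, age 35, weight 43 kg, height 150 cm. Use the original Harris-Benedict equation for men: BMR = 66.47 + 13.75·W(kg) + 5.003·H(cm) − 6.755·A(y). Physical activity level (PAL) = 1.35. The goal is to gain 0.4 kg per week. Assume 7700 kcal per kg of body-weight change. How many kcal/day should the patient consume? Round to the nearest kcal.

Harris-Benedict: BMR = 66.47 + 13.75(43) + 5.003(150) − 6.755(35) = 1171.745 kcal/day.
TEE = 1171.745 × 1.35 = 1581.8558 kcal/day.
Required daily surplus = 0.4 × 7700 ÷ 7 = 440 kcal/day.
Target intake = 1581.8558 + 440 = 2021.8558 kcal/day.

2022 kcal/day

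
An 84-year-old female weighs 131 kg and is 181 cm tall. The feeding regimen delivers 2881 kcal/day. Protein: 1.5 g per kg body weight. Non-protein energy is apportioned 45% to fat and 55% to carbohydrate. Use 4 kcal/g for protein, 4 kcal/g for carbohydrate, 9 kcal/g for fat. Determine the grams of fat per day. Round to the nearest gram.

105 g/day

Protein = 1.5 × 131 = 196.5 g → 196.5 × 4 = 786 kcal.
Non-protein calories = 2881 − 786 = 2095 kcal.
Fat: 45% × 2095 = 942.75 kcal; carbohydrate: 1152.25 kcal.
Fat: 942.75 kcal ÷ 9 kcal/g = 104.75 g.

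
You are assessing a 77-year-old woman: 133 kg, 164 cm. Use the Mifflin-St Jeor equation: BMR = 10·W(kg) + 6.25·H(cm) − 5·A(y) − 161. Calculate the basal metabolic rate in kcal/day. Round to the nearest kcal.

1809 kcal/day

Mifflin-St Jeor (female): BMR = 10(133) + 6.25(164) − 5(77) − 161 = 1330 + 1025 − 385 − 161 = 1809 kcal/day.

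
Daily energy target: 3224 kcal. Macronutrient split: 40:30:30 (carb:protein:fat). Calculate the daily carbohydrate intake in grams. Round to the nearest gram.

Carbohydrate energy = 40% × 3224 = 1289.6 kcal.
At 4 kcal/g: 1289.6 ÷ 4 = 322.4 g.

322 g/day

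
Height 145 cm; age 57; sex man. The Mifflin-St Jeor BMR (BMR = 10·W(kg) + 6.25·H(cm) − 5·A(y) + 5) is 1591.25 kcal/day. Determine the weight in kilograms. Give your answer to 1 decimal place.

1591.25 = 10·W + 6.25(145) − 5(57) + 5
10·W = 1591.25 − 626.25 = 965, so W = 96.5 kg.

96.5 kg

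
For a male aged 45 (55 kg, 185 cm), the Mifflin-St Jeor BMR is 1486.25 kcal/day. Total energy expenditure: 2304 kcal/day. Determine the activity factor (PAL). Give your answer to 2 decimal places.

Activity factor = TEE ÷ BMR = 2304 ÷ 1486.25 = 1.55.

1.55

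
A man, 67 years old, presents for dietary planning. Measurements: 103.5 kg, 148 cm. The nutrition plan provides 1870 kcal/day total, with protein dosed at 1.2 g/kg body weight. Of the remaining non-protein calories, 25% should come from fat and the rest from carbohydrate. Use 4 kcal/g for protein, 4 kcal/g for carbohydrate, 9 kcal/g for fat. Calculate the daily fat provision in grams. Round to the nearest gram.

Protein = 1.2 × 103.5 = 124.2 g → 124.2 × 4 = 496.8 kcal.
Non-protein calories = 1870 − 496.8 = 1373.2 kcal.
Fat: 25% × 1373.2 = 343.3 kcal; carbohydrate: 1029.9 kcal.
Fat: 343.3 kcal ÷ 9 kcal/g = 38.1444 g.

38 g/day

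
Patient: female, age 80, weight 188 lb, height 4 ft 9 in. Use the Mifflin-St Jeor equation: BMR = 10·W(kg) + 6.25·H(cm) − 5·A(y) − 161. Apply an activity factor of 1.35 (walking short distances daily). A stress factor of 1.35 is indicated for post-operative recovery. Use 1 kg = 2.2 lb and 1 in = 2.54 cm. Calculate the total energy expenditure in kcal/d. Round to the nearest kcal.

2184 kcal/d

Convert to metric: weight = 188 ÷ 2.2 = 85.4545 kg; height = (4×12 + 9) × 2.54 = 57 × 2.54 = 144.78 cm.
Mifflin-St Jeor (female): BMR = 10(85.4545) + 6.25(144.78) − 5(80) − 161 = 854.5455 + 904.875 − 400 − 161 = 1198.4205 kcal/day.
TEE = BMR × activity factor = 1198.4205 × 1.35 = 1617.8676 kcal/day.
Apply stress factor: 1617.8676 × 1.35 = 2184.1213 kcal/day.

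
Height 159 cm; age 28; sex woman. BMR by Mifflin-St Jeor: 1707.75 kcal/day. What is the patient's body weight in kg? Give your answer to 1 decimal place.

1707.75 = 10·W + 6.25(159) − 5(28) − 161
10·W = 1707.75 − 692.75 = 1015, so W = 101.5 kg.

101.5 kg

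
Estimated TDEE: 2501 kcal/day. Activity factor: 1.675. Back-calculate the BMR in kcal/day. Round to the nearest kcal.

1493 kcal/day

BMR = TEE ÷ activity factor = 2501 ÷ 1.675 = 1493.1343 kcal/day.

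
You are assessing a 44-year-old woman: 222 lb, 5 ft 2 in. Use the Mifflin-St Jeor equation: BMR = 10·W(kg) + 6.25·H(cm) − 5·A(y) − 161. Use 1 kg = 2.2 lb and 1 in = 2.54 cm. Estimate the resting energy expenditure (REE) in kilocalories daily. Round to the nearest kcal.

1612 kilocalories daily

Convert to metric: weight = 222 ÷ 2.2 = 100.9091 kg; height = (5×12 + 2) × 2.54 = 62 × 2.54 = 157.48 cm.
Mifflin-St Jeor (female): BMR = 10(100.9091) + 6.25(157.48) − 5(44) − 161 = 1009.0909 + 984.25 − 220 − 161 = 1612.3409 kcal/day.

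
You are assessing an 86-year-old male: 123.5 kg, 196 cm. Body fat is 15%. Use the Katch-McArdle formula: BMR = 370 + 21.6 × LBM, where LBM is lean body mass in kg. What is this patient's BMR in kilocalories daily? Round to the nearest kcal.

2637 kilocalories daily

LBM = 123.5 × (1 − 0.15) = 104.975 kg. Katch-McArdle: BMR = 370 + 21.6 × 104.975 = 2637.46 kcal/day.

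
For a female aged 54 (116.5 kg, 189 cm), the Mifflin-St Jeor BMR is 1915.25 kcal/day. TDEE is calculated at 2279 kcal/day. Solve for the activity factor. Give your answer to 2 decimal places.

Activity factor = TEE ÷ BMR = 2279 ÷ 1915.25 = 1.19.

1.19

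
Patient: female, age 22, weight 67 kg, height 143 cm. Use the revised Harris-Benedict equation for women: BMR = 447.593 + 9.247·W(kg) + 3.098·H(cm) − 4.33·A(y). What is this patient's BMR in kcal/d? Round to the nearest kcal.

1415 kcal/d

Harris-Benedict: BMR = 447.593 + 9.247(67) + 3.098(143) − 4.33(22) = 1414.896 kcal/day.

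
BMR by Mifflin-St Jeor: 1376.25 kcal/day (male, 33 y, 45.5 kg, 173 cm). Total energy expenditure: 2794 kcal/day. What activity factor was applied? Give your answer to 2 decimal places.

Activity factor = TEE ÷ BMR = 2794 ÷ 1376.25 = 2.03.

2.03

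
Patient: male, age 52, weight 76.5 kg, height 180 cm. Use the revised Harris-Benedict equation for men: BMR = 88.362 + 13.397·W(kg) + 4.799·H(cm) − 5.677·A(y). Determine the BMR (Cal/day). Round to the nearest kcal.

1682 Cal/day

Harris-Benedict: BMR = 88.362 + 13.397(76.5) + 4.799(180) − 5.677(52) = 1681.8485 kcal/day.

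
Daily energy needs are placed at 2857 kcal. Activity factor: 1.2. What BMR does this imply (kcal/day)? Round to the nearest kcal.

2381 kcal/day

BMR = TEE ÷ activity factor = 2857 ÷ 1.2 = 2380.8333 kcal/day.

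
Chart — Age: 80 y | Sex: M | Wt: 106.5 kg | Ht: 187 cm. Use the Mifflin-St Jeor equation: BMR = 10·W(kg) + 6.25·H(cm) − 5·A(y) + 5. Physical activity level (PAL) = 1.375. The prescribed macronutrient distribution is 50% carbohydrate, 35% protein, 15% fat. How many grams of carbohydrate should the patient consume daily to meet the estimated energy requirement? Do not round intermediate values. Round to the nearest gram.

316 g/day

Mifflin-St Jeor (male): BMR = 10(106.5) + 6.25(187) − 5(80) + 5 = 1065 + 1168.75 − 400 + 5 = 1838.75 kcal/day.
TEE = 1838.75 × 1.375 = 2528.2813 kcal/day.
Carbohydrate energy = 50% × 2528.2813 = 1264.1406 kcal.
Carbohydrate = 1264.1406 ÷ 4 kcal/g = 316.0352 g.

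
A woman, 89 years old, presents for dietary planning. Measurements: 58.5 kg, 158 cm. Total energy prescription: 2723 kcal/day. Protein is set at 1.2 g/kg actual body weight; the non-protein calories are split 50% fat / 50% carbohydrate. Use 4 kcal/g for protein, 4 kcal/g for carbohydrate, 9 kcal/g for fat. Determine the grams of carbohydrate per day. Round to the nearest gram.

305 g/day

Protein = 1.2 × 58.5 = 70.2 g → 70.2 × 4 = 280.8 kcal.
Non-protein calories = 2723 − 280.8 = 2442.2 kcal.
Fat: 50% × 2442.2 = 1221.1 kcal; carbohydrate: 1221.1 kcal.
Carbohydrate: 1221.1 kcal ÷ 4 kcal/g = 305.275 g.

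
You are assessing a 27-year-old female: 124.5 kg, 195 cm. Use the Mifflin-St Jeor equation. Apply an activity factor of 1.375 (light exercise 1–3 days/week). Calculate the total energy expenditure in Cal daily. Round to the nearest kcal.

2981 Cal daily

Mifflin-St Jeor (female): BMR = 10(124.5) + 6.25(195) − 5(27) − 161 = 1245 + 1218.75 − 135 − 161 = 2167.75 kcal/day.
TEE = BMR × activity factor = 2167.75 × 1.375 = 2980.6563 kcal/day.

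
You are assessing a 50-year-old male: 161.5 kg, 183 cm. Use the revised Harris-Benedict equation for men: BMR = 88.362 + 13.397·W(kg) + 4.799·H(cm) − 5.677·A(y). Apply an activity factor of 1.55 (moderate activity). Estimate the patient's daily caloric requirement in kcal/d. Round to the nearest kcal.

4412 kcal/d

Harris-Benedict: BMR = 88.362 + 13.397(161.5) + 4.799(183) − 5.677(50) = 2846.3445 kcal/day.
TEE = BMR × activity factor = 2846.3445 × 1.55 = 4411.834 kcal/day.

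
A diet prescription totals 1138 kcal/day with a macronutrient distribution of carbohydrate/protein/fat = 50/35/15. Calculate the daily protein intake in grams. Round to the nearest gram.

Protein energy = 35% × 1138 = 398.3 kcal.
At 4 kcal/g: 398.3 ÷ 4 = 99.575 g.

100 g/day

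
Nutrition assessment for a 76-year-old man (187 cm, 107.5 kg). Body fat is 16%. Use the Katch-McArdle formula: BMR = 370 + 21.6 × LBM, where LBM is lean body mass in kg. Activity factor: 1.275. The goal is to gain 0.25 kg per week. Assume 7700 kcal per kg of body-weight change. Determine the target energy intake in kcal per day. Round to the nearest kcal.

3234 kcal per day

LBM = 107.5 × (1 − 0.16) = 90.3 kg. Katch-McArdle: BMR = 370 + 21.6 × 90.3 = 2320.48 kcal/day.
TEE = 2320.48 × 1.275 = 2958.612 kcal/day.
Required daily surplus = 0.25 × 7700 ÷ 7 = 275 kcal/day.
Target intake = 2958.612 + 275 = 3233.612 kcal/day.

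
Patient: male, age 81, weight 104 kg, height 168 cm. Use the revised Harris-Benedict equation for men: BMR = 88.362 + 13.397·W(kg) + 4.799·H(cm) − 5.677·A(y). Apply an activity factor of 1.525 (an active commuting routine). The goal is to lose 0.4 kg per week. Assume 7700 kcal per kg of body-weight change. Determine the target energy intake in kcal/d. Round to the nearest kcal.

2348 kcal/d

Harris-Benedict: BMR = 88.362 + 13.397(104) + 4.799(168) − 5.677(81) = 1828.045 kcal/day.
TEE = 1828.045 × 1.525 = 2787.7686 kcal/day.
Required daily deficit = 0.4 × 7700 ÷ 7 = 440 kcal/day.
Target intake = 2787.7686 − 440 = 2347.7686 kcal/day.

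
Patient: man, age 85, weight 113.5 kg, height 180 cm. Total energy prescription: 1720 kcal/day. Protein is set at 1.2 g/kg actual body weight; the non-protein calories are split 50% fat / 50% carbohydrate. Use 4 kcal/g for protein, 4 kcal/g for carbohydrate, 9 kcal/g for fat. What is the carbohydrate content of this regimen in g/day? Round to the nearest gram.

147 g/day

Protein = 1.2 × 113.5 = 136.2 g → 136.2 × 4 = 544.8 kcal.
Non-protein calories = 1720 − 544.8 = 1175.2 kcal.
Fat: 50% × 1175.2 = 587.6 kcal; carbohydrate: 587.6 kcal.
Carbohydrate: 587.6 kcal ÷ 4 kcal/g = 146.9 g.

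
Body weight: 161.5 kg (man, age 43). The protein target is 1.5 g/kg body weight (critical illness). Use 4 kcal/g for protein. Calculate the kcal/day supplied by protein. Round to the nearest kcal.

Protein = 1.5 g/kg × 161.5 kg = 242.25 g/day.
Protein energy = 242.25 g × 4 kcal/g = 969 kcal/day.

969 kcal/day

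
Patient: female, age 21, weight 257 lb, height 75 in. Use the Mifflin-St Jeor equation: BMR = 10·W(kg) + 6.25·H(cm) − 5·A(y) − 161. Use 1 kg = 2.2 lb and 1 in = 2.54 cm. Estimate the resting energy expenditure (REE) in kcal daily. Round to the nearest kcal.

2093 kcal daily

Convert to metric: weight = 257 ÷ 2.2 = 116.8182 kg; height = 75 × 2.54 = 190.5 cm.
Mifflin-St Jeor (female): BMR = 10(116.8182) + 6.25(190.5) − 5(21) − 161 = 1168.1818 + 1190.625 − 105 − 161 = 2092.8068 kcal/day.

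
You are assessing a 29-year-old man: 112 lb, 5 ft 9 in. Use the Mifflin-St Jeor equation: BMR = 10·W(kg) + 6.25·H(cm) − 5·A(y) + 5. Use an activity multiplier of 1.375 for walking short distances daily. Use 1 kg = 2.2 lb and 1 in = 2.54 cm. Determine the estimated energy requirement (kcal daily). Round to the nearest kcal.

2014 kcal daily

Convert to metric: weight = 112 ÷ 2.2 = 50.9091 kg; height = (5×12 + 9) × 2.54 = 69 × 2.54 = 175.26 cm.
Mifflin-St Jeor (male): BMR = 10(50.9091) + 6.25(175.26) − 5(29) + 5 = 509.0909 + 1095.375 − 145 + 5 = 1464.4659 kcal/day.
TEE = BMR × activity factor = 1464.4659 × 1.375 = 2013.6406 kcal/day.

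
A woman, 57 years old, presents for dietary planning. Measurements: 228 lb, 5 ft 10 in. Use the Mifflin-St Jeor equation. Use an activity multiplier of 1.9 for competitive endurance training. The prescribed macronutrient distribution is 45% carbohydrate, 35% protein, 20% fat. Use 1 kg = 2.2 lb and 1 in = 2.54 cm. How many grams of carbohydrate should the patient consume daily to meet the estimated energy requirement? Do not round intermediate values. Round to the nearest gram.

364 g/day

Convert to metric: weight = 228 ÷ 2.2 = 103.6364 kg; height = (5×12 + 10) × 2.54 = 70 × 2.54 = 177.8 cm.
Mifflin-St Jeor (female): BMR = 10(103.6364) + 6.25(177.8) − 5(57) − 161 = 1036.3636 + 1111.25 − 285 − 161 = 1701.6136 kcal/day.
TEE = 1701.6136 × 1.9 = 3233.0659 kcal/day.
Carbohydrate energy = 45% × 3233.0659 = 1454.8797 kcal.
Carbohydrate = 1454.8797 ÷ 4 kcal/g = 363.7199 g.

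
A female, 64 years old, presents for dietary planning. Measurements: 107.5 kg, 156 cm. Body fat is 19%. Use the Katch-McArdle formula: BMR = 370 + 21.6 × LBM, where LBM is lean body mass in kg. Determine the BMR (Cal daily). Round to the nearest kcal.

2251 Cal daily

LBM = 107.5 × (1 − 0.19) = 87.075 kg. Katch-McArdle: BMR = 370 + 21.6 × 87.075 = 2250.82 kcal/day.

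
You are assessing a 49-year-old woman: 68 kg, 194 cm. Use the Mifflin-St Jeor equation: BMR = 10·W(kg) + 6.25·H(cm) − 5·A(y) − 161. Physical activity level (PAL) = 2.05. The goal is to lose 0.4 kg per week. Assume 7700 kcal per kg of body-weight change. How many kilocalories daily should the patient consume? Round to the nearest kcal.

2607 kilocalories daily

Mifflin-St Jeor (female): BMR = 10(68) + 6.25(194) − 5(49) − 161 = 680 + 1212.5 − 245 − 161 = 1486.5 kcal/day.
TEE = 1486.5 × 2.05 = 3047.325 kcal/day.
Required daily deficit = 0.4 × 7700 ÷ 7 = 440 kcal/day.
Target intake = 3047.325 − 440 = 2607.325 kcal/day.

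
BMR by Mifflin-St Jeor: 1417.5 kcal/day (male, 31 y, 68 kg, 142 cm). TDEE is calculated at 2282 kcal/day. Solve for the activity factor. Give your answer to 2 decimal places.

Activity factor = TEE ÷ BMR = 2282 ÷ 1417.5 = 1.61.

1.61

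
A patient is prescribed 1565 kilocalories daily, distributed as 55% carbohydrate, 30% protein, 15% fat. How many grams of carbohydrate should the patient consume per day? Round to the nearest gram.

Carbohydrate energy = 55% × 1565 = 860.75 kcal.
At 4 kcal/g: 860.75 ÷ 4 = 215.1875 g.

215 g/day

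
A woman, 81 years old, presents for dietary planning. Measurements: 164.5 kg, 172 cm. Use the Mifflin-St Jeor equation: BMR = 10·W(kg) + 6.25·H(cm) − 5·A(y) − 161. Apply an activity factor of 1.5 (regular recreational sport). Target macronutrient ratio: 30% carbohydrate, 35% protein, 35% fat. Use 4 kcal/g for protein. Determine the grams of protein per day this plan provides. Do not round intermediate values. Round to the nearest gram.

283 g/day

Mifflin-St Jeor (female): BMR = 10(164.5) + 6.25(172) − 5(81) − 161 = 1645 + 1075 − 405 − 161 = 2154 kcal/day.
TEE = 2154 × 1.5 = 3231 kcal/day.
Protein energy = 35% × 3231 = 1130.85 kcal.
Protein = 1130.85 ÷ 4 kcal/g = 282.7125 g.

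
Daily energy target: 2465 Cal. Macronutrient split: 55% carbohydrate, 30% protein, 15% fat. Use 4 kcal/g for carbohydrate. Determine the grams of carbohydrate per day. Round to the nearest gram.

339 g/day

Carbohydrate energy = 55% × 2465 = 1355.75 kcal.
At 4 kcal/g: 1355.75 ÷ 4 = 338.9375 g.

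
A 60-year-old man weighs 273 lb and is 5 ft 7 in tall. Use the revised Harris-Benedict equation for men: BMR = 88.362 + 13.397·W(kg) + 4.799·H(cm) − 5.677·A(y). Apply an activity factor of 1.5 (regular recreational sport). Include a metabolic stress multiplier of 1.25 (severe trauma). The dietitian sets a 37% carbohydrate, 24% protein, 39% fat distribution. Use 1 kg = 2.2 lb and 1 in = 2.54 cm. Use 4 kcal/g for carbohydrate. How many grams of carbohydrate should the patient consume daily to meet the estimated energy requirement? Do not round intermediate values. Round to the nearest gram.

386 g/day

Convert to metric: weight = 273 ÷ 2.2 = 124.0909 kg; height = (5×12 + 7) × 2.54 = 67 × 2.54 = 170.18 cm.
Harris-Benedict: BMR = 88.362 + 13.397(124.0909) + 4.799(170.18) − 5.677(60) = 2226.8817 kcal/day.
TEE = 2226.8817 × 1.5 = 3340.3226 kcal/day.
With stress factor 1.25: 3340.3226 × 1.25 = 4175.4032 kcal/day.
Carbohydrate energy = 37% × 4175.4032 = 1544.8992 kcal.
Carbohydrate = 1544.8992 ÷ 4 kcal/g = 386.2248 g.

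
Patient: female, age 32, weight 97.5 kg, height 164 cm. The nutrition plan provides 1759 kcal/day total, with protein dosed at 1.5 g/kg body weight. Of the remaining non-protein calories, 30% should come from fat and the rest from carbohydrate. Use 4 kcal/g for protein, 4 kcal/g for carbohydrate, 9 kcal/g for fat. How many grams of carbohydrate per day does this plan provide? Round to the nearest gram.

Protein = 1.5 × 97.5 = 146.25 g → 146.25 × 4 = 585 kcal.
Non-protein calories = 1759 − 585 = 1174 kcal.
Fat: 30% × 1174 = 352.2 kcal; carbohydrate: 821.8 kcal.
Carbohydrate: 821.8 kcal ÷ 4 kcal/g = 205.45 g.

205 g/day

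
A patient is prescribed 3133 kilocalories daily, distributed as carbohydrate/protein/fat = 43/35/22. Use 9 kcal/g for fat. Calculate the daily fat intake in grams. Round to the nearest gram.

77 g/day

Fat energy = 22% × 3133 = 689.26 kcal.
At 9 kcal/g: 689.26 ÷ 9 = 76.5844 g.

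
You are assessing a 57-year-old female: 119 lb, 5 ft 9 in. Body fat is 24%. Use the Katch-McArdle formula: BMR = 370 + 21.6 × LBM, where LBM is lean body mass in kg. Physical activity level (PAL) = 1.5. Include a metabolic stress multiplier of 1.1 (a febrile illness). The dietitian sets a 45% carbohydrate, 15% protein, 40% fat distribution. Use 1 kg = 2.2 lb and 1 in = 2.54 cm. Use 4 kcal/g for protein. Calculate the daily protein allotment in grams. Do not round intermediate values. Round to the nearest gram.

Convert to metric: weight = 119 ÷ 2.2 = 54.0909 kg; height = (5×12 + 9) × 2.54 = 69 × 2.54 = 175.26 cm.
LBM = 54.0909 × (1 − 0.24) = 41.1091 kg. Katch-McArdle: BMR = 370 + 21.6 × 41.1091 = 1257.9564 kcal/day.
TEE = 1257.9564 × 1.5 = 1886.9345 kcal/day.
With stress factor 1.1: 1886.9345 × 1.1 = 2075.628 kcal/day.
Protein energy = 15% × 2075.628 = 311.3442 kcal.
Protein = 311.3442 ÷ 4 kcal/g = 77.8361 g.

78 g/day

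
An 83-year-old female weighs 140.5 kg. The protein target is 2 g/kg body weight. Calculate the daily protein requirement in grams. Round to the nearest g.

Protein = 2 g/kg × 140.5 kg = 281 g/day.

281 g/day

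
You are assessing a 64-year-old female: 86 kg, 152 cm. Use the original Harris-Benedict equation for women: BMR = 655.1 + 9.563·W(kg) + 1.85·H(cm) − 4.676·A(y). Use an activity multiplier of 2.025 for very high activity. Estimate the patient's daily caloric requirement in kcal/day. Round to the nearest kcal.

2955 kcal/day

Harris-Benedict: BMR = 655.1 + 9.563(86) + 1.85(152) − 4.676(64) = 1459.454 kcal/day.
TEE = BMR × activity factor = 1459.454 × 2.025 = 2955.3944 kcal/day.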